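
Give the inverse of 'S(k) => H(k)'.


The inverse of (P → Q) is (¬P → ¬Q). It is equivalent to the converse, not to the original.
Here P = 'S(k)' and Q = 'H(k)'.

If not (S(k)), then not (H(k)).


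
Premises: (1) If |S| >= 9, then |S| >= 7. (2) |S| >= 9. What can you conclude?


Modus ponens: from (P → Q) and P, infer Q.
P = '|S| >= 9' is asserted, and P → Q holds, so Q follows.

|S| >= 7.


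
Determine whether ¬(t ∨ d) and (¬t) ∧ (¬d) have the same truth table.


Compare truth tables:
d | t | φ | ψ
-------------
F | F | T | T
T | F | F | F
F | T | F | F
T | T | F | F
The columns φ and ψ agree on every row.

Yes, they are logically equivalent.


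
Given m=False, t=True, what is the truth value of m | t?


Disjunction is false only when both operands are false.
Substitute: m=False, t=True.
False | True evaluates to True.

True


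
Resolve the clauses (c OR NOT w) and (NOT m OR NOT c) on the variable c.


The clauses contain complementary literals c and NOTc.
Resolution eliminates this pair and disjoins the remaining literals (merging duplicates).

(NOT w OR NOT m)


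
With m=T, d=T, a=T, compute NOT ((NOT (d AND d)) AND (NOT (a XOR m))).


Substitute m=T, d=T, a=T:
d AND d = T AND T = T
NOT (d AND d) = F
a XOR m = T XOR T = F
NOT (a XOR m) = T
(NOT (d AND d)) AND (NOT (a XOR m)) = F AND T = F
NOT ((NOT (d AND d)) AND (NOT (a XOR m))) = T

T


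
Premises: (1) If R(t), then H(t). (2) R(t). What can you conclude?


Modus ponens: from (P → Q) and P, infer Q.
P = 'R(t)' is asserted, and P → Q holds, so Q follows.

H(t).


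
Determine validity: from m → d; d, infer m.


This is affirming the consequent (fallacy). There exist truth assignments where the premises are all true but the conclusion is false.

Invalid.


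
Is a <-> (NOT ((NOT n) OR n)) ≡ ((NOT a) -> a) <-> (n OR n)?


Compare truth tables:
a | n | φ | ψ
-------------
F | F | T | T
T | F | F | F
F | T | T | F
T | T | F | T
They differ at row 3 (a=F, n=T): φ=T but ψ=F.

No, they are not logically equivalent.


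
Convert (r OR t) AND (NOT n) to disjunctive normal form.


Step 1: Distribute ∧ over ∨: (r ∨ t) ∧ (¬n) = (r ∧ (¬n)) ∨ (t ∧ (¬n)).

(r AND (NOT n)) OR (t AND (NOT n))


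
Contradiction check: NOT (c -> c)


Truth table over {c}:
c | φ
-----
F | F
T | F
Every row is false.

Yes, it is a contradiction.


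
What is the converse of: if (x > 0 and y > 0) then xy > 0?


The converse of (P → Q) is (Q → P). It is not in general equivalent to the original.
Here P = '(x > 0 and y > 0)' and Q = 'xy > 0'.

If xy > 0, then (x > 0 and y > 0).


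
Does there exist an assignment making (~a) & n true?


Search for a satisfying assignment over {a, n}.
Try a=False, n=True: the formula evaluates to True.
A satisfying assignment exists.

Satisfiable.


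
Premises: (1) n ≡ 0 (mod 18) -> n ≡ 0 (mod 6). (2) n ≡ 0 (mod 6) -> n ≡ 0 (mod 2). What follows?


Hypothetical syllogism: from (P → Q) and (Q → R), infer (P → R).
Chain the two implications through the shared middle term 'n ≡ 0 (mod 6)'.

n ≡ 0 (mod 18) -> n ≡ 0 (mod 2)


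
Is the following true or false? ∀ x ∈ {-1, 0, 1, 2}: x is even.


Evaluate the predicate on each element: -1:F, 0:T, 1:F, 2:T.
Counterexample x = -1 fails the predicate.

F


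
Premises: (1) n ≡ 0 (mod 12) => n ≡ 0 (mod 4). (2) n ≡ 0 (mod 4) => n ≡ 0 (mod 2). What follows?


Hypothetical syllogism: from (P → Q) and (Q → R), infer (P → R).
Chain the two implications through the shared middle term 'n ≡ 0 (mod 4)'.

n ≡ 0 (mod 12) => n ≡ 0 (mod 2)


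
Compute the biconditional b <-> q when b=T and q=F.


Biconditional is true when both operands have the same truth value.
Substitute: b=T, q=F.
T <-> F evaluates to F.

F


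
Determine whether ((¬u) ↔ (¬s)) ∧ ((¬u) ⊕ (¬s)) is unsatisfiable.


Truth table over {s, u}:
s | u | φ
---------
F | F | F
T | F | F
F | T | F
T | T | F
Every row is false.

Yes, it is a contradiction.


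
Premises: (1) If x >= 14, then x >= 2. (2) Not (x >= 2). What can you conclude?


Modus tollens: from (P → Q) and ¬Q, infer ¬P.
Q = 'x >= 2' is denied; since P → Q, P must also fail.

Not (x >= 14).


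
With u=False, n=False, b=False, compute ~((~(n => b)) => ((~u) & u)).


Substitute u=False, n=False, b=False:
n => b = False => False = True
~(n => b) = False
~u = True
(~u) & u = True & False = False
(~(n => b)) => ((~u) & u) = False => False = True
~((~(n => b)) => ((~u) & u)) = False

False


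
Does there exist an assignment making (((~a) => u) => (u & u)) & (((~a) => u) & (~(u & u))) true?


Check all 4 assignments over {a, u}:
a | u | φ
---------
False | False | False
True | False | False
False | True | False
True | True | False
No assignment makes the formula true.

Unsatisfiable.


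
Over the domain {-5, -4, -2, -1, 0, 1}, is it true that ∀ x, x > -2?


Evaluate the predicate on each element: -5:F, -4:F, -2:F, -1:T, 0:T, 1:T.
Counterexample x = -5 fails the predicate.

F


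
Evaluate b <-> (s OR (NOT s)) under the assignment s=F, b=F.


Substitute s=F, b=F:
NOT s = T
s OR (NOT s) = F OR T = T
b <-> (s OR (NOT s)) = F <-> T = F

F


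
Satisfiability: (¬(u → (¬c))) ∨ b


Search for a satisfying assignment over {b, c, u}.
Try b=T, c=F, u=F: the formula evaluates to T.
A satisfying assignment exists.

Satisfiable.


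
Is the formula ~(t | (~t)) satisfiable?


Check all 2 assignments over {t}:
t | φ
-----
False | False
True | False
No assignment makes the formula true.

Unsatisfiable.


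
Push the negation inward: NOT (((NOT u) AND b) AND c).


De Morgan: the negation of a conjunction is the disjunction of the negations.
Distribute NOT across AND, flipping it to OR, and negate each literal.

(u OR (NOT b)) OR (NOT c)


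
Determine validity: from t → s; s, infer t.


This is affirming the consequent (fallacy). There exist truth assignments where the premises are all true but the conclusion is false.

Invalid.


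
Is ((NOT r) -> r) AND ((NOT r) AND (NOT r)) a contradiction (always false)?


Truth table over {r}:
r | φ
-----
F | F
T | F
Every row is false.

Yes, it is a contradiction.


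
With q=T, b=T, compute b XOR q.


Substitute q=T, b=T:
b XOR q = T XOR T = F

F


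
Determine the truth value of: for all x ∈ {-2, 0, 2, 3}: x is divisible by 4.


Evaluate the predicate on each element: -2:F, 0:T, 2:F, 3:F.
Counterexample x = -2 fails the predicate.

F


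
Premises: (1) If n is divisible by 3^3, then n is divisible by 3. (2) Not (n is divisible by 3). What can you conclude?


Modus tollens: from (P → Q) and ¬Q, infer ¬P.
Q = 'n is divisible by 3' is denied; since P → Q, P must also fail.

Not (n is divisible by 3^3).


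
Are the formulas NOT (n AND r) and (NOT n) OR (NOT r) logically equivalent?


Compare truth tables:
n | r | φ | ψ
-------------
F | F | T | T
T | F | T | T
F | T | T | T
T | T | F | F
The columns φ and ψ agree on every row.

Yes, they are logically equivalent.


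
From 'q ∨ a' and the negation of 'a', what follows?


Disjunctive syllogism: from (P ∨ Q) and ¬P, infer Q.
One disjunct, 'a', is ruled out; the other must hold.

q


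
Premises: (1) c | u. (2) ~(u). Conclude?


Disjunctive syllogism: from (P ∨ Q) and ¬P, infer Q.
One disjunct, 'u', is ruled out; the other must hold.

c


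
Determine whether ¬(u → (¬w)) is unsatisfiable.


Truth table over {u, w}:
u | w | φ
---------
F | F | F
T | F | F
F | T | F
T | T | T
Satisfying assignment at row 4: u=T, w=T gives T.

No, it is not a contradiction.


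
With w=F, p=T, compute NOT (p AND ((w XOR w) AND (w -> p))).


Substitute w=F, p=T:
w XOR w = F XOR F = F
w -> p = F -> T = T
(w XOR w) AND (w -> p) = F AND T = F
p AND ((w XOR w) AND (w -> p)) = T AND F = F
NOT (p AND ((w XOR w) AND (w -> p))) = T

T


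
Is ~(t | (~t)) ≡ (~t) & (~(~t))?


Compare truth tables:
t | φ | ψ
---------
False | False | False
True | False | False
The columns φ and ψ agree on every row.

Yes, they are logically equivalent.


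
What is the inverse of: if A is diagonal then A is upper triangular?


The inverse of (P → Q) is (¬P → ¬Q). It is equivalent to the converse, not to the original.
Here P = 'A is diagonal' and Q = 'A is upper triangular'.

If not (A is diagonal), then not (A is upper triangular).


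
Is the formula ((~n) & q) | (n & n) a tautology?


Build the truth table over {n, q}:
n | q | φ
---------
False | False | False
True | False | True
False | True | True
True | True | True
Counterexample at row 1: with n=False, q=False, the formula is False.

No, it is not a tautology.


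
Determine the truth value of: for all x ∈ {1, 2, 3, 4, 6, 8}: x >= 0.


Evaluate the predicate on each element: 1:T, 2:T, 3:T, 4:T, 6:T, 8:T.
Every element satisfies the predicate.

T


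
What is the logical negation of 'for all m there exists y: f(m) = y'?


Negation flips each quantifier (∀↔∃) and negates the inner predicate.
¬(for all m there exists y: φ) = there exists m for all y: ¬φ.

there exists m for all y: NOT(f(m) = y)


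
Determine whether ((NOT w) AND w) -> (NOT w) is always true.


Build the truth table over {w}:
w | φ
-----
F | T
T | T
Every row evaluates to true.

Yes, it is a tautology.


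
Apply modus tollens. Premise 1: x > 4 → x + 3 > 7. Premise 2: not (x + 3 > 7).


Modus tollens: from (P → Q) and ¬Q, infer ¬P.
Q = 'x + 3 > 7' is denied; since P → Q, P must also fail.

Not (x > 4).


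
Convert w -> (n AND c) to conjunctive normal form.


Step 1: Rewrite w → (n ∧ c) as ¬w ∨ (n ∧ c).
Step 2: Distribute ∨ over ∧.

((NOT w) OR n) AND ((NOT w) OR c)


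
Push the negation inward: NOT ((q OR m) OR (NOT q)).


De Morgan: the negation of a disjunction is the conjunction of the negations.
Distribute NOT across OR, flipping it to AND, and negate each literal.

((NOT q) AND (NOT m)) AND q


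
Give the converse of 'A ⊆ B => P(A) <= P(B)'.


The converse of (P → Q) is (Q → P). It is not in general equivalent to the original.
Here P = 'A ⊆ B' and Q = 'P(A) <= P(B)'.

If P(A) <= P(B), then A ⊆ B.


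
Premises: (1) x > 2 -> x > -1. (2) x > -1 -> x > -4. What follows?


Hypothetical syllogism: from (P → Q) and (Q → R), infer (P → R).
Chain the two implications through the shared middle term 'x > -1'.

x > 2 -> x > -4


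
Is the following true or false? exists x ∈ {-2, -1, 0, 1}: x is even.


Evaluate the predicate on each element: -2:True, -1:False, 0:True, 1:False.
Witness x = -2 satisfies the predicate.

True


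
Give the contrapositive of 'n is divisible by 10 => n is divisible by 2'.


The contrapositive of (P → Q) is (¬Q → ¬P); it is logically equivalent to the original.
Here P = 'n is divisible by 10' and Q = 'n is divisible by 2'.

If not (n is divisible by 2), then not (n is divisible by 10).


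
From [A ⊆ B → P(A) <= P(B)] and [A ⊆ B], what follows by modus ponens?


Modus ponens: from (P → Q) and P, infer Q.
P = 'A ⊆ B' is asserted, and P → Q holds, so Q follows.

P(A) <= P(B).


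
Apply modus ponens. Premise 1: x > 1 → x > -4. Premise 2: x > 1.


Modus ponens: from (P → Q) and P, infer Q.
P = 'x > 1' is asserted, and P → Q holds, so Q follows.

x > -4.


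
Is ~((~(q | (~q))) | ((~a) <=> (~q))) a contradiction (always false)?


Truth table over {a, q}:
a | q | φ
---------
False | False | False
True | False | True
False | True | True
True | True | False
Satisfying assignment at row 2: a=True, q=False gives True.

No, it is not a contradiction.


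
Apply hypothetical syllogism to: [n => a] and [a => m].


Hypothetical syllogism: from (P → Q) and (Q → R), infer (P → R).
Chain the two implications through the shared middle term 'a'.

n => m


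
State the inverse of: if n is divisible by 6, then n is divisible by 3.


The inverse of (P → Q) is (¬P → ¬Q). It is equivalent to the converse, not to the original.
Here P = 'n is divisible by 6' and Q = 'n is divisible by 3'.

If not (n is divisible by 6), then not (n is divisible by 3).


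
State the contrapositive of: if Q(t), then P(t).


The contrapositive of (P → Q) is (¬Q → ¬P); it is logically equivalent to the original.
Here P = 'Q(t)' and Q = 'P(t)'.

If not (P(t)), then not (Q(t)).


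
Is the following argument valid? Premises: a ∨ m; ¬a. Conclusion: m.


This matches the form of disjunctive syllogism: the conclusion follows in every model of the premises.

Valid.


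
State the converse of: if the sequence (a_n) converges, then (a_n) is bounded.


The converse of (P → Q) is (Q → P). It is not in general equivalent to the original.
Here P = 'the sequence (a_n) converges' and Q = '(a_n) is bounded'.

If (a_n) is bounded, then the sequence (a_n) converges.


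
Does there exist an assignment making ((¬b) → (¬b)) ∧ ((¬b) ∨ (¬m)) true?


Search for a satisfying assignment over {b, m}.
Try b=F, m=F: the formula evaluates to T.
A satisfying assignment exists.

Satisfiable.


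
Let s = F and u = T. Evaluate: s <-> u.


Biconditional is true when both operands have the same truth value.
Substitute: s=F, u=T.
F <-> T evaluates to F.

F


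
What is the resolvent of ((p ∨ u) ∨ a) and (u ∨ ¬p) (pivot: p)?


The clauses contain complementary literals p and ¬p.
Resolution eliminates this pair and disjoins the remaining literals (merging duplicates).

(u ∨ a)


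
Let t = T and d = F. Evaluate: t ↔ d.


Biconditional is true when both operands have the same truth value.
Substitute: t=T, d=F.
T ↔ F evaluates to F.

F


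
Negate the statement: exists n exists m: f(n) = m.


Negation flips each quantifier (∀↔∃) and negates the inner predicate.
¬(exists n exists m: φ) = forall n forall m: ¬φ.

forall n forall m: ~(f(n) = m)


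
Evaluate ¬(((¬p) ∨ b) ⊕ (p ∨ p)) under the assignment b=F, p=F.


Substitute b=F, p=F:
¬p = T
(¬p) ∨ b = T ∨ F = T
p ∨ p = F ∨ F = F
((¬p) ∨ b) ⊕ (p ∨ p) = T ⊕ F = T
¬(((¬p) ∨ b) ⊕ (p ∨ p)) = F

F


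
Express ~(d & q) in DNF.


Step 1: Apply De Morgan: ¬(d ∧ q) = ¬d ∨ ¬q.

(~d) | (~q)


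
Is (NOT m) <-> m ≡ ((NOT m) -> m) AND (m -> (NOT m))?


Compare truth tables:
m | φ | ψ
---------
F | F | F
T | F | F
The columns φ and ψ agree on every row.

Yes, they are logically equivalent.


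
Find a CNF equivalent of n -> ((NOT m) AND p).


Step 1: Rewrite n → ((¬m) ∧ p) as ¬n ∨ ((¬m) ∧ p).
Step 2: Distribute ∨ over ∧.

((NOT n) OR (NOT m)) AND ((NOT n) OR p)


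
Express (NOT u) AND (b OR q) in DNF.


Step 1: Distribute ∧ over ∨: (¬u) ∧ (b ∨ q) = ((¬u) ∧ b) ∨ ((¬u) ∧ q).

((NOT u) AND b) OR ((NOT u) AND q)


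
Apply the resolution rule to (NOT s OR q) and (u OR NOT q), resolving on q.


The clauses contain complementary literals q and NOTq.
Resolution eliminates this pair and disjoins the remaining literals (merging duplicates).

(NOT s OR u)


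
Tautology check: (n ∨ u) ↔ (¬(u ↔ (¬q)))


Build the truth table over {n, q, u}:
n | q | u | φ
-------------
F | F | F | F
T | F | F | T
F | T | F | T
T | T | F | F
F | F | T | F
T | F | T | F
F | T | T | T
T | T | T | T
Counterexample at row 1: with n=F, q=F, u=F, the formula is F.

No, it is not a tautology.


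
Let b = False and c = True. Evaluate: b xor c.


Exclusive or is true when exactly one operand is true.
Substitute: b=False, c=True.
False xor True evaluates to True.

True


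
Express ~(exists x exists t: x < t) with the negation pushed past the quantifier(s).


Negation flips each quantifier (∀↔∃) and negates the inner predicate.
¬(exists x exists t: φ) = forall x forall t: ¬φ.

forall x forall t: ~(x < t)


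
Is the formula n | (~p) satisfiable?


Search for a satisfying assignment over {n, p}.
Try n=False, p=False: the formula evaluates to True.
A satisfying assignment exists.

Satisfiable.


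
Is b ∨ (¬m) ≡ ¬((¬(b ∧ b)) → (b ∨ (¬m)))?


Compare truth tables:
b | m | φ | ψ
-------------
F | F | T | F
T | F | T | F
F | T | F | T
T | T | T | F
They differ at row 1 (b=F, m=F): φ=T but ψ=F.

No, they are not logically equivalent.


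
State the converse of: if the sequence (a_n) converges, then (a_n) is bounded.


The converse of (P → Q) is (Q → P). It is not in general equivalent to the original.
Here P = 'the sequence (a_n) converges' and Q = '(a_n) is bounded'.

If (a_n) is bounded, then the sequence (a_n) converges.


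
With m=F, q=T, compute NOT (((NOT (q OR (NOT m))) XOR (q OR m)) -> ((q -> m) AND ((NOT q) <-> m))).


Substitute m=F, q=T:
… (earlier sub-steps elided)
q OR (NOT m) = T OR T = T
NOT (q OR (NOT m)) = F
q OR m = T OR F = T
(NOT (q OR (NOT m))) XOR (q OR m) = F XOR T = T
q -> m = T -> F = F
NOT q = F
(NOT q) <-> m = F <-> F = T
(q -> m) AND ((NOT q) <-> m) = F AND T = F
((NOT (q OR (NOT m))) XOR (q OR m)) -> ((q -> m) AND ((NOT q) <-> m)) = T -> F = F
NOT (((NOT (q OR (NOT m))) XOR (q OR m)) -> ((q -> m) AND ((NOT q) <-> m))) = T

T


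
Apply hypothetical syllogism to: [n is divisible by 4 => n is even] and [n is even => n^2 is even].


Hypothetical syllogism: from (P → Q) and (Q → R), infer (P → R).
Chain the two implications through the shared middle term 'n is even'.

n is divisible by 4 => n^2 is even


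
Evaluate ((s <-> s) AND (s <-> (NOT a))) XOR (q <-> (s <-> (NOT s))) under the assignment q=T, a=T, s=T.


Substitute q=T, a=T, s=T:
s <-> s = T <-> T = T
NOT a = F
s <-> (NOT a) = T <-> F = F
(s <-> s) AND (s <-> (NOT a)) = T AND F = F
NOT s = F
s <-> (NOT s) = T <-> F = F
q <-> (s <-> (NOT s)) = T <-> F = F
((s <-> s) AND (s <-> (NOT a))) XOR (q <-> (s <-> (NOT s))) = F XOR F = F

F


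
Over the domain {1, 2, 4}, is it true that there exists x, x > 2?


Evaluate the predicate on each element: 1:F, 2:F, 4:T.
Witness x = 4 satisfies the predicate.

T


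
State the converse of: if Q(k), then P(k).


The converse of (P → Q) is (Q → P). It is not in general equivalent to the original.
Here P = 'Q(k)' and Q = 'P(k)'.

If P(k), then Q(k).


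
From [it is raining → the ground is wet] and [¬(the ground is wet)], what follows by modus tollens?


Modus tollens: from (P → Q) and ¬Q, infer ¬P.
Q = 'the ground is wet' is denied; since P → Q, P must also fail.

Not (it is raining).


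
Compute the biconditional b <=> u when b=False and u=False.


Biconditional is true when both operands have the same truth value.
Substitute: b=False, u=False.
False <=> False evaluates to True.

True


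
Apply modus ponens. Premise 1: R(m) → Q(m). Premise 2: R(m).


Modus ponens: from (P → Q) and P, infer Q.
P = 'R(m)' is asserted, and P → Q holds, so Q follows.

Q(m).


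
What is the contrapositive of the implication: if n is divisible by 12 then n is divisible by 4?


The contrapositive of (P → Q) is (¬Q → ¬P); it is logically equivalent to the original.
Here P = 'n is divisible by 12' and Q = 'n is divisible by 4'.

If not (n is divisible by 4), then not (n is divisible by 12).


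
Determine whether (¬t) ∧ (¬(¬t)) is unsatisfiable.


Truth table over {t}:
t | φ
-----
F | F
T | F
Every row is false.

Yes, it is a contradiction.


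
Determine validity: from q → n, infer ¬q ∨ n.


This matches the form of material implication: the conclusion follows in every model of the premises.

Valid.


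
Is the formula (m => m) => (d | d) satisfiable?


Search for a satisfying assignment over {d, m}.
Try d=True, m=False: the formula evaluates to True.
A satisfying assignment exists.

Satisfiable.


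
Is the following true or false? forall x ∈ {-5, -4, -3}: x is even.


Evaluate the predicate on each element: -5:False, -4:True, -3:False.
Counterexample x = -5 fails the predicate.

False


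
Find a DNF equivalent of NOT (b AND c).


Step 1: Apply De Morgan: ¬(b ∧ c) = ¬b ∨ ¬c.

(NOT b) OR (NOT c)


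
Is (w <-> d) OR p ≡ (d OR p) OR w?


Compare truth tables:
d | p | w | φ | ψ
-----------------
F | F | F | T | F
T | F | F | F | T
F | T | F | T | T
T | T | F | T | T
F | F | T | F | T
T | F | T | T | T
F | T | T | T | T
T | T | T | T | T
They differ at row 1 (d=F, p=F, w=F): φ=T but ψ=F.

No, they are not logically equivalent.


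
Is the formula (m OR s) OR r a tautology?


Build the truth table over {m, r, s}:
m | r | s | φ
-------------
F | F | F | F
T | F | F | T
F | T | F | T
T | T | F | T
F | F | T | T
T | F | T | T
F | T | T | T
T | T | T | T
Counterexample at row 1: with m=F, r=F, s=F, the formula is F.

No, it is not a tautology.


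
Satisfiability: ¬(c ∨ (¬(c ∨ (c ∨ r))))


Search for a satisfying assignment over {c, r}.
Try c=F, r=T: the formula evaluates to T.
A satisfying assignment exists.

Satisfiable.


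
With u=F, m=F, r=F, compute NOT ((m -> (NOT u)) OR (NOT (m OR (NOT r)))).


Substitute u=F, m=F, r=F:
NOT u = T
m -> (NOT u) = F -> T = T
NOT r = T
m OR (NOT r) = F OR T = T
NOT (m OR (NOT r)) = F
(m -> (NOT u)) OR (NOT (m OR (NOT r))) = T OR F = T
NOT ((m -> (NOT u)) OR (NOT (m OR (NOT r)))) = F

F


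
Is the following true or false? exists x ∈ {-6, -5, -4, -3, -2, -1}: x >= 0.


Evaluate the predicate on each element: -6:False, -5:False, -4:False, -3:False, -2:False, -1:False.
No element satisfies the predicate.

False


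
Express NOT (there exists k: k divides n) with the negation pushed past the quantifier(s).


¬(for all x: φ) = there exists x: ¬φ, and ¬(there exists x: φ) = for all x: ¬φ.
Apply to the existential statement.

for all k: NOT(k divides n)


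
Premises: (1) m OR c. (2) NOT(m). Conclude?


Disjunctive syllogism: from (P ∨ Q) and ¬P, infer Q.
One disjunct, 'm', is ruled out; the other must hold.

c


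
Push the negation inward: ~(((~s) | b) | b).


De Morgan: the negation of a disjunction is the conjunction of the negations.
Distribute ~ across |, flipping it to &, and negate each literal.

(s & (~b)) & (~b)


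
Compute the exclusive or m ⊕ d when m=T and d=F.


Exclusive or is true when exactly one operand is true.
Substitute: m=T, d=F.
T ⊕ F evaluates to T.

T


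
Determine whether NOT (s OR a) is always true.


Build the truth table over {a, s}:
a | s | φ
---------
F | F | T
T | F | F
F | T | F
T | T | F
Counterexample at row 2: with a=T, s=F, the formula is F.

No, it is not a tautology.


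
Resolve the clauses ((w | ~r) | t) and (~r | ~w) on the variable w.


The clauses contain complementary literals w and ~w.
Resolution eliminates this pair and disjoins the remaining literals (merging duplicates).

(~r | t)


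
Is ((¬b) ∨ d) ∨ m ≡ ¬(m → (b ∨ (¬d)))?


Compare truth tables:
b | d | m | φ | ψ
-----------------
F | F | F | T | F
T | F | F | F | F
F | T | F | T | F
T | T | F | T | F
F | F | T | T | F
T | F | T | T | F
F | T | T | T | T
T | T | T | T | F
They differ at row 1 (b=F, d=F, m=F): φ=T but ψ=F.

No, they are not logically equivalent.


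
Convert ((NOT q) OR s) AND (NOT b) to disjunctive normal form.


Step 1: Distribute ∧ over ∨: ((¬q) ∨ s) ∧ (¬b) = ((¬q) ∧ (¬b)) ∨ (s ∧ (¬b)).

((NOT q) AND (NOT b)) OR (s AND (NOT b))


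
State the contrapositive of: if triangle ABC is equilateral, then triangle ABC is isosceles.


The contrapositive of (P → Q) is (¬Q → ¬P); it is logically equivalent to the original.
Here P = 'triangle ABC is equilateral' and Q = 'triangle ABC is isosceles'.

If not (triangle ABC is isosceles), then not (triangle ABC is equilateral).


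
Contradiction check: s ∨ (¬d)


Truth table over {d, s}:
d | s | φ
---------
F | F | T
T | F | F
F | T | T
T | T | T
Satisfying assignment at row 1: d=F, s=F gives T.

No, it is not a contradiction.


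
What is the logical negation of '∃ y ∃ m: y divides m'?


Negation flips each quantifier (∀↔∃) and negates the inner predicate.
¬(∃ y ∃ m: φ) = ∀ y ∀ m: ¬φ.

∀ y ∀ m: ¬(y divides m)


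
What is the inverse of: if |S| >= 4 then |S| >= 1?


The inverse of (P → Q) is (¬P → ¬Q). It is equivalent to the converse, not to the original.
Here P = '|S| >= 4' and Q = '|S| >= 1'.

If not (|S| >= 4), then not (|S| >= 1).


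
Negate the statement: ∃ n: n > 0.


¬(∀ x: φ) = ∃ x: ¬φ, and ¬(∃ x: φ) = ∀ x: ¬φ.
Apply to the existential statement.

∀ n: ¬(n > 0)


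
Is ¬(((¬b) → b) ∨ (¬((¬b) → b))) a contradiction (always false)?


Truth table over {b}:
b | φ
-----
F | F
T | F
Every row is false.

Yes, it is a contradiction.


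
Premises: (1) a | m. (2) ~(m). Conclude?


Disjunctive syllogism: from (P ∨ Q) and ¬P, infer Q.
One disjunct, 'm', is ruled out; the other must hold.

a


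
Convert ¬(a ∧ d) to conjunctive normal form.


Step 1: Apply De Morgan: ¬(a ∧ d) = ¬a ∨ ¬d.

(¬a) ∨ (¬d)


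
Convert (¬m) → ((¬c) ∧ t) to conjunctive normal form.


Step 1: Rewrite (¬m) → ((¬c) ∧ t) as ¬(¬m) ∨ ((¬c) ∧ t).
Step 2: Distribute ∨ over ∧.
Step 3: Eliminate any double negations (¬¬X = X).

(m ∨ (¬c)) ∧ (m ∨ t)


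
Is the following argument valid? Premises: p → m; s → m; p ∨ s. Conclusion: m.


This matches the form of proof by cases: the conclusion follows in every model of the premises.

Valid.


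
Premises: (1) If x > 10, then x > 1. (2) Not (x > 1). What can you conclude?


Modus tollens: from (P → Q) and ¬Q, infer ¬P.
Q = 'x > 1' is denied; since P → Q, P must also fail.

Not (x > 10).


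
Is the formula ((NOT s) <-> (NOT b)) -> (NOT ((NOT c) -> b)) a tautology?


Build the truth table over {b, c, s}:
b | c | s | φ
-------------
F | F | F | T
T | F | F | T
F | T | F | F
T | T | F | T
F | F | T | T
T | F | T | F
F | T | T | T
T | T | T | F
Counterexample at row 3: with b=F, c=T, s=F, the formula is F.

No, it is not a tautology.


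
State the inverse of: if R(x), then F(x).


The inverse of (P → Q) is (¬P → ¬Q). It is equivalent to the converse, not to the original.
Here P = 'R(x)' and Q = 'F(x)'.

If not (R(x)), then not (F(x)).


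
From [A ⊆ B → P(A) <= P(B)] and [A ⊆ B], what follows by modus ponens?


Modus ponens: from (P → Q) and P, infer Q.
P = 'A ⊆ B' is asserted, and P → Q holds, so Q follows.

P(A) <= P(B).


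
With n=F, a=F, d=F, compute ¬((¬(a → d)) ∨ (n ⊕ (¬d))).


Substitute n=F, a=F, d=F:
a → d = F → F = T
¬(a → d) = F
¬d = T
n ⊕ (¬d) = F ⊕ T = T
(¬(a → d)) ∨ (n ⊕ (¬d)) = F ∨ T = T
¬((¬(a → d)) ∨ (n ⊕ (¬d))) = F

F


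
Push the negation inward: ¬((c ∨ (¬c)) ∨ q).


De Morgan: the negation of a disjunction is the conjunction of the negations.
Distribute ¬ across ∨, flipping it to ∧, and negate each literal.

((¬c) ∧ c) ∧ (¬q)


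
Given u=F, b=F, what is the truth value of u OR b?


Disjunction is false only when both operands are false.
Substitute: u=F, b=F.
F OR F evaluates to F.

F


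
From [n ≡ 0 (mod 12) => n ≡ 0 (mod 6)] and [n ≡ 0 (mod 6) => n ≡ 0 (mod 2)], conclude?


Hypothetical syllogism: from (P → Q) and (Q → R), infer (P → R).
Chain the two implications through the shared middle term 'n ≡ 0 (mod 6)'.

n ≡ 0 (mod 12) => n ≡ 0 (mod 2)


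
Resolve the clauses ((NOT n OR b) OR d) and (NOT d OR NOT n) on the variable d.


The clauses contain complementary literals d and NOTd.
Resolution eliminates this pair and disjoins the remaining literals (merging duplicates).

(NOT n OR b)


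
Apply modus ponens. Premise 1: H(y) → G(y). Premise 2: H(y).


Modus ponens: from (P → Q) and P, infer Q.
P = 'H(y)' is asserted, and P → Q holds, so Q follows.

G(y).


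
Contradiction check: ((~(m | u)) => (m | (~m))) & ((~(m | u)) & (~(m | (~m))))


Truth table over {m, u}:
m | u | φ
---------
False | False | False
True | False | False
False | True | False
True | True | False
Every row is false.

Yes, it is a contradiction.


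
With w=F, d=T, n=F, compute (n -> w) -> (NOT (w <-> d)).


Substitute w=F, d=T, n=F:
n -> w = F -> F = T
w <-> d = F <-> T = F
NOT (w <-> d) = T
(n -> w) -> (NOT (w <-> d)) = T -> T = T

T


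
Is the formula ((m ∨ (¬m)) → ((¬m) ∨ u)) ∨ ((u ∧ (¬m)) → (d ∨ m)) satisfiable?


Search for a satisfying assignment over {d, m, u}.
Try d=F, m=F, u=F: the formula evaluates to T.
A satisfying assignment exists.

Satisfiable.


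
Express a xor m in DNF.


Step 1: a ⊕ m is true exactly when they disagree: (a ∧ ¬m) ∨ (¬a ∧ m).

(a & (~m)) | ((~a) & m)


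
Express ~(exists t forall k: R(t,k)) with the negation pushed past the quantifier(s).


Negation flips each quantifier (∀↔∃) and negates the inner predicate.
¬(exists t forall k: φ) = forall t exists k: ¬φ.

forall t exists k: ~(R(t,k))


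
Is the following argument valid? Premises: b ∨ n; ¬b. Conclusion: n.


This matches the form of disjunctive syllogism: the conclusion follows in every model of the premises.

Valid.


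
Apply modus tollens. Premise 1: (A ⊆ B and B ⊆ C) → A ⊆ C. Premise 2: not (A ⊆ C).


Modus tollens: from (P → Q) and ¬Q, infer ¬P.
Q = 'A ⊆ C' is denied; since P → Q, P must also fail.

Not ((A ⊆ B and B ⊆ C)).


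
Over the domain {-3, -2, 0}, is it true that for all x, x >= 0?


Evaluate the predicate on each element: -3:F, -2:F, 0:T.
Counterexample x = -3 fails the predicate.

F


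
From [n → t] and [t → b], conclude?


Hypothetical syllogism: from (P → Q) and (Q → R), infer (P → R).
Chain the two implications through the shared middle term 't'.

n → b


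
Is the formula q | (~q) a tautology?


Build the truth table over {q}:
q | φ
-----
False | True
True | True
Every row evaluates to true.

Yes, it is a tautology.


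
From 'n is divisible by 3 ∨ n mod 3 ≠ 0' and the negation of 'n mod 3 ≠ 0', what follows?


Disjunctive syllogism: from (P ∨ Q) and ¬P, infer Q.
One disjunct, 'n mod 3 ≠ 0', is ruled out; the other must hold.

n is divisible by 3


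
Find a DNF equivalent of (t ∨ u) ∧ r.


Step 1: Distribute ∧ over ∨: (t ∨ u) ∧ r = (t ∧ r) ∨ (u ∧ r).

(t ∧ r) ∨ (u ∧ r)


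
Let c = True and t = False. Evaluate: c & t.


Conjunction is true only when both operands are true.
Substitute: c=True, t=False.
True & False evaluates to False.

False


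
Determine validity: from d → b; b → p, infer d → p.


This matches the form of hypothetical syllogism: the conclusion follows in every model of the premises.

Valid.


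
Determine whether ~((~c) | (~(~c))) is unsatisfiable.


Truth table over {c}:
c | φ
-----
False | False
True | False
Every row is false.

Yes, it is a contradiction.


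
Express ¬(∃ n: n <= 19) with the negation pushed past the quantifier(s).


¬(∀ x: φ) = ∃ x: ¬φ, and ¬(∃ x: φ) = ∀ x: ¬φ.
Apply to the existential statement.

∀ n: ¬(n <= 19)


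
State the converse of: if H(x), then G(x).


The converse of (P → Q) is (Q → P). It is not in general equivalent to the original.
Here P = 'H(x)' and Q = 'G(x)'.

If G(x), then H(x).


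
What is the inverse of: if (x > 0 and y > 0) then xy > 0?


The inverse of (P → Q) is (¬P → ¬Q). It is equivalent to the converse, not to the original.
Here P = '(x > 0 and y > 0)' and Q = 'xy > 0'.

If not ((x > 0 and y > 0)), then not (xy > 0).


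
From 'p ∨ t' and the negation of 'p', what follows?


Disjunctive syllogism: from (P ∨ Q) and ¬P, infer Q.
One disjunct, 'p', is ruled out; the other must hold.

t


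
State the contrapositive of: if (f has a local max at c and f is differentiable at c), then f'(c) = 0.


The contrapositive of (P → Q) is (¬Q → ¬P); it is logically equivalent to the original.
Here P = '(f has a local max at c and f is differentiable at c)' and Q = 'f'(c) = 0'.

If not (f'(c) = 0), then not ((f has a local max at c and f is differentiable at c)).


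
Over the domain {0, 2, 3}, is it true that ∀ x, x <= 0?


Evaluate the predicate on each element: 0:T, 2:F, 3:F.
Counterexample x = 2 fails the predicate.

F


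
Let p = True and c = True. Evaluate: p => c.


Implication is false only when antecedent is true and consequent is false.
Substitute: p=True, c=True.
True => True evaluates to True.

True


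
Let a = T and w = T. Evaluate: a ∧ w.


Conjunction is true only when both operands are true.
Substitute: a=T, w=T.
T ∧ T evaluates to T.

T


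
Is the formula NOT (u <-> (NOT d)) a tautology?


Build the truth table over {d, u}:
d | u | φ
---------
F | F | T
T | F | F
F | T | F
T | T | T
Counterexample at row 2: with d=T, u=F, the formula is F.

No, it is not a tautology.


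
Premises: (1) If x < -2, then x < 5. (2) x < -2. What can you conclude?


Modus ponens: from (P → Q) and P, infer Q.
P = 'x < -2' is asserted, and P → Q holds, so Q follows.

x < 5.


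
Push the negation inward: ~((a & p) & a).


De Morgan: the negation of a conjunction is the disjunction of the negations.
Distribute ~ across &, flipping it to |, and negate each literal.

((~a) | (~p)) | (~a)


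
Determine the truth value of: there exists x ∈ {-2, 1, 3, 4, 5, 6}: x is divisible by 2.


Evaluate the predicate on each element: -2:T, 1:F, 3:F, 4:T, 5:F, 6:T.
Witness x = -2 satisfies the predicate.

T


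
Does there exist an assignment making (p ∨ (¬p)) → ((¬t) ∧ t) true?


Check all 4 assignments over {p, t}:
p | t | φ
---------
F | F | F
T | F | F
F | T | F
T | T | F
No assignment makes the formula true.

Unsatisfiable.


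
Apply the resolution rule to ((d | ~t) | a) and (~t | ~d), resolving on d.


The clauses contain complementary literals d and ~d.
Resolution eliminates this pair and disjoins the remaining literals (merging duplicates).

(~t | a)


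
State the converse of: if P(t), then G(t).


The converse of (P → Q) is (Q → P). It is not in general equivalent to the original.
Here P = 'P(t)' and Q = 'G(t)'.

If G(t), then P(t).


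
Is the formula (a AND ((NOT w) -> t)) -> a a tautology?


Build the truth table over {a, t, w}:
a | t | w | φ
-------------
F | F | F | T
T | F | F | T
F | T | F | T
T | T | F | T
F | F | T | T
T | F | T | T
F | T | T | T
T | T | T | T
Every row evaluates to true.

Yes, it is a tautology.


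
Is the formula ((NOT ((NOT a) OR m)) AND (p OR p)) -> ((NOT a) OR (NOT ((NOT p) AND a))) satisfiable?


Search for a satisfying assignment over {a, m, p}.
Try a=F, m=F, p=F: the formula evaluates to T.
A satisfying assignment exists.

Satisfiable.


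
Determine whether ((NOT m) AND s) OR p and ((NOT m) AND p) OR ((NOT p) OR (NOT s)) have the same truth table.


Compare truth tables:
m | p | s | φ | ψ
-----------------
F | F | F | F | T
T | F | F | F | T
F | T | F | T | T
T | T | F | T | T
F | F | T | T | T
T | F | T | F | T
F | T | T | T | T
T | T | T | T | F
They differ at row 1 (m=F, p=F, s=F): φ=F but ψ=T.

No, they are not logically equivalent.


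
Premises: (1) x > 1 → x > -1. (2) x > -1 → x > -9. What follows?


Hypothetical syllogism: from (P → Q) and (Q → R), infer (P → R).
Chain the two implications through the shared middle term 'x > -1'.

x > 1 → x > -9


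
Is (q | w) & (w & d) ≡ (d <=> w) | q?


Compare truth tables:
d | q | w | φ | ψ
-----------------
False | False | False | False | True
True | False | False | False | False
False | True | False | False | True
True | True | False | False | True
False | False | True | False | False
True | False | True | True | True
False | True | True | False | True
True | True | True | True | True
They differ at row 1 (d=False, q=False, w=False): φ=False but ψ=True.

No, they are not logically equivalent.


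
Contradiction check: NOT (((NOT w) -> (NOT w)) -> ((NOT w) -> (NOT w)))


Truth table over {w}:
w | φ
-----
F | F
T | F
Every row is false.

Yes, it is a contradiction.


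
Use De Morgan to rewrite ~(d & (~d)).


De Morgan: the negation of a conjunction is the disjunction of the negations.
Distribute ~ across &, flipping it to |, and negate each literal.

(~d) | d


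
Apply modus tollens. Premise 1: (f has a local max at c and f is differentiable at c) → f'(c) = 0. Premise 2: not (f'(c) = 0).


Modus tollens: from (P → Q) and ¬Q, infer ¬P.
Q = 'f'(c) = 0' is denied; since P → Q, P must also fail.

Not ((f has a local max at c and f is differentiable at c)).


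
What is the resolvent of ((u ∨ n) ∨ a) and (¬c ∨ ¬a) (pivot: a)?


The clauses contain complementary literals a and ¬a.
Resolution eliminates this pair and disjoins the remaining literals (merging duplicates).

((u ∨ n) ∨ ¬c)


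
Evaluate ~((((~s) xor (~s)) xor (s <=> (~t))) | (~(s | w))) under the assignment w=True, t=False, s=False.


Substitute w=True, t=False, s=False:
~s = True
~s = True
(~s) xor (~s) = True xor True = False
~t = True
s <=> (~t) = False <=> True = False
((~s) xor (~s)) xor (s <=> (~t)) = False xor False = False
s | w = False | True = True
~(s | w) = False
(((~s) xor (~s)) xor (s <=> (~t))) | (~(s | w)) = False | False = False
~((((~s) xor (~s)) xor (s <=> (~t))) | (~(s | w))) = True

True


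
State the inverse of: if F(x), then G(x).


The inverse of (P → Q) is (¬P → ¬Q). It is equivalent to the converse, not to the original.
Here P = 'F(x)' and Q = 'G(x)'.

If not (F(x)), then not (G(x)).


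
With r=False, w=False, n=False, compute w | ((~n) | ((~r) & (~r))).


Substitute r=False, w=False, n=False:
~n = True
~r = True
~r = True
(~r) & (~r) = True & True = True
(~n) | ((~r) & (~r)) = True | True = True
w | ((~n) | ((~r) & (~r))) = False | True = True

True


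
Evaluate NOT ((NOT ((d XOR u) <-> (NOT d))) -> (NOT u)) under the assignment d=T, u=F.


Substitute d=T, u=F:
d XOR u = T XOR F = T
NOT d = F
(d XOR u) <-> (NOT d) = T <-> F = F
NOT ((d XOR u) <-> (NOT d)) = T
NOT u = T
(NOT ((d XOR u) <-> (NOT d))) -> (NOT u) = T -> T = T
NOT ((NOT ((d XOR u) <-> (NOT d))) -> (NOT u)) = F

F


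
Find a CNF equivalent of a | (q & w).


Step 1: Distribute ∨ over ∧: a ∨ (q ∧ w) = (a ∨ q) ∧ (a ∨ w).

(a | q) & (a | w)


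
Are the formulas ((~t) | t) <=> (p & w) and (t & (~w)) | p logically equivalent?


Compare truth tables:
p | t | w | φ | ψ
-----------------
False | False | False | False | False
True | False | False | False | True
False | True | False | False | True
True | True | False | False | True
False | False | True | False | False
True | False | True | True | True
False | True | True | False | False
True | True | True | True | True
They differ at row 2 (p=True, t=False, w=False): φ=False but ψ=True.

No, they are not logically equivalent.


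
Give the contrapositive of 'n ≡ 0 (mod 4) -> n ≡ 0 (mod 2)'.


The contrapositive of (P → Q) is (¬Q → ¬P); it is logically equivalent to the original.
Here P = 'n ≡ 0 (mod 4)' and Q = 'n ≡ 0 (mod 2)'.

If not (n ≡ 0 (mod 2)), then not (n ≡ 0 (mod 4)).


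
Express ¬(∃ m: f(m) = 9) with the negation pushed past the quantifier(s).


¬(∀ x: φ) = ∃ x: ¬φ, and ¬(∃ x: φ) = ∀ x: ¬φ.
Apply to the existential statement.

∀ m: ¬(f(m) = 9)


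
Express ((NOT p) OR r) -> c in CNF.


Step 1: Rewrite as ¬((¬p) ∨ r) ∨ c = (¬(¬p) ∧ ¬r) ∨ c.
Step 2: Distribute ∨ over ∧.
Step 3: Eliminate any double negations (¬¬X = X).

(p OR c) AND ((NOT r) OR c)
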